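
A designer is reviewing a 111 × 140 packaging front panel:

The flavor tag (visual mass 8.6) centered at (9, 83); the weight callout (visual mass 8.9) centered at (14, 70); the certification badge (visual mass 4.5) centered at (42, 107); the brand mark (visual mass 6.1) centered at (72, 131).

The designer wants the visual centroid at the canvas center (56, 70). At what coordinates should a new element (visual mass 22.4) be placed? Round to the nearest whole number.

(89, 41)

After adding the new element, total weight = 8.6 + 8.9 + 4.5 + 6.1 + 22.4 = 50.5.
x: need Σw·x = 50.5·56 = 2828.0. Existing = 8.6·9 + 8.9·14 + 4.5·42 + 6.1·72 = 830.2. Remainder 1997.8 / 22.4 ≈ 89.19.
y: need Σw·y = 50.5·70 = 3535.0. Existing = 8.6·83 + 8.9·70 + 4.5·107 + 6.1·131 = 2617.4. Remainder 917.6 / 22.4 ≈ 40.96.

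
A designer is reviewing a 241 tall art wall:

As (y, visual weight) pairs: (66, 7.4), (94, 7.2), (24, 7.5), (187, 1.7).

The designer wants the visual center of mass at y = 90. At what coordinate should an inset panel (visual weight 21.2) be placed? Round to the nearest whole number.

y ≈ 113

After adding the inset panel, total weight = 7.4 + 7.2 + 7.5 + 1.7 + 21.2 = 45.0.
Along y: (1663.1 + 21.2·y) / 45.0 = 90 (existing moment 7.4·66 + 7.2·94 + 7.5·24 + 1.7·187 = 1663.1) ⇒ y = (4050.0 − 1663.1) / 21.2 ≈ 112.59.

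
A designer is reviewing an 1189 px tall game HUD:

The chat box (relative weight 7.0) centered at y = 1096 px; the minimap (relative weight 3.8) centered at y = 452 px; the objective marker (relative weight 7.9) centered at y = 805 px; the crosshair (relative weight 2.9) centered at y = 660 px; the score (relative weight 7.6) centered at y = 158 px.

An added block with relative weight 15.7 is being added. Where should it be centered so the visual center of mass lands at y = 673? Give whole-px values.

y ≈ 723

After adding the added block, total weight = 7.0 + 3.8 + 7.9 + 2.9 + 7.6 + 15.7 = 44.9.
Along y: (18863.9 + 15.7·y) / 44.9 = 673 (existing moment 7.0·1096 + 3.8·452 + 7.9·805 + 2.9·660 + 7.6·158 = 18863.9) ⇒ y = (30217.7 − 18863.9) / 15.7 ≈ 723.17.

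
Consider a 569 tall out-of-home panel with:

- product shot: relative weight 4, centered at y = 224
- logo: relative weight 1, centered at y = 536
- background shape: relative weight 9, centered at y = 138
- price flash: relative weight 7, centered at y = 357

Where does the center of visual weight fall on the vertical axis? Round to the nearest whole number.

y ≈ 246

Weights sum to 4 + 1 + 9 + 7 = 21.
y-moment: 4·224 + 1·536 + 9·138 + 7·357 = 5173; centroid 5173/21 ≈ 246.33.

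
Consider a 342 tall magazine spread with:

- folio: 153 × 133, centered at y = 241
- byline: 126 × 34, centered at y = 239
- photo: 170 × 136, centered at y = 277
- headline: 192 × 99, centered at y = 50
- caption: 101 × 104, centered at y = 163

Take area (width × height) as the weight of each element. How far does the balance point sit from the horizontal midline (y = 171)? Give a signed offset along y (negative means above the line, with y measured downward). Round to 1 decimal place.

≈ 23.1

Areas → weights: folio 153·133 = 20349, byline 126·34 = 4284, photo 170·136 = 23120, headline 192·99 = 19008, caption 101·104 = 10504; Σw = 77265.
y-moment: 20349·241 + 4284·239 + 23120·277 + 19008·50 + 10504·163 = 14994777; centroid 14994777/77265 ≈ 194.07.
Offset from y = 171: 194.07 − 171 ≈ 23.07.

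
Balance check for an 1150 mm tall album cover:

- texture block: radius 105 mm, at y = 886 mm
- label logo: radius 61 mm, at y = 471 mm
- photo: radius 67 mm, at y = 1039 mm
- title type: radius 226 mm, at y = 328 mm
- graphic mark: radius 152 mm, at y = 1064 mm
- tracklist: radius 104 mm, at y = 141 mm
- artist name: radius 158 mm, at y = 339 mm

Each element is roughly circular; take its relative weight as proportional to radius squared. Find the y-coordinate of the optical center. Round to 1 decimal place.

r² weights: texture block 105² = 11025, label logo 61² = 3721, photo 67² = 4489, title type 226² = 51076, graphic mark 152² = 23104, tracklist 104² = 10816, artist name 158² = 24964. Total = 129195.
Σw·y = 11025·886 + 3721·471 + 4489·1039 + 51076·328 + 23104·1064 + 10816·141 + 24964·339 = 67508248, so ȳ = 67508248/129195 ≈ 522.53.

y ≈ 522.5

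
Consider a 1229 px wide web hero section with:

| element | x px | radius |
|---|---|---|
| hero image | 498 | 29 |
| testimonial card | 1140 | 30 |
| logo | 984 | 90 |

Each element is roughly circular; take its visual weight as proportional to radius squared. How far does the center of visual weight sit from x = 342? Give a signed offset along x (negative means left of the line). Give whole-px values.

r² weights: hero image 29² = 841, testimonial card 30² = 900, logo 90² = 8100. Total = 9841.
Σw·x = 841·498 + 900·1140 + 8100·984 = 9415218, so x̄ = 9415218/9841 ≈ 956.73.
Against x = 342, that's 956.73 − 342 = 614.73.

≈ 615 px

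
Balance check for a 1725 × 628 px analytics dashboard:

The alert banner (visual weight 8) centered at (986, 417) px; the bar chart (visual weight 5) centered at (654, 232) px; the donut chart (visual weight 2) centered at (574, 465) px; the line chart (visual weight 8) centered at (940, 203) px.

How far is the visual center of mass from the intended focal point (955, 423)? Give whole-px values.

≈ 149 px

Σw = 8 + 5 + 2 + 8 = 23.
x-moment: 8·986 + 5·654 + 2·574 + 8·940 = 19826; centroid 19826/23 ≈ 862.00.
y-moment: 8·417 + 5·232 + 2·465 + 8·203 = 7050; centroid 7050/23 ≈ 306.52.
Relative to (955, 423): Δ = (-93.00, -116.48); |Δ| = √(-93.00² + -116.48²) ≈ 149.05.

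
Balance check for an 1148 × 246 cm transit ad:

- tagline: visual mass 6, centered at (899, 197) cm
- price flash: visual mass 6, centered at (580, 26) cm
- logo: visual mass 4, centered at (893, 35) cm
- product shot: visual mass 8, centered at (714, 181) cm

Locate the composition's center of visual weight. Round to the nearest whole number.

Weights sum to 6 + 6 + 4 + 8 = 24.
Σw·x = 6·899 + 6·580 + 4·893 + 8·714 = 18158, so x̄ = 18158/24 ≈ 756.58.
Σw·y = 6·197 + 6·26 + 4·35 + 8·181 = 2926, so ȳ = 2926/24 ≈ 121.92.

(757, 122)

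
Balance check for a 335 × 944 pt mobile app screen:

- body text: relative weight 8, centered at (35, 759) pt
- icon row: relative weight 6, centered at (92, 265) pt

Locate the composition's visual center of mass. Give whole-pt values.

Σw = 8 + 6 = 14.
Σw·x = 8·35 + 6·92 = 832, so x̄ = 832/14 ≈ 59.43.
Σw·y = 8·759 + 6·265 = 7662, so ȳ = 7662/14 ≈ 547.29.

(59, 547)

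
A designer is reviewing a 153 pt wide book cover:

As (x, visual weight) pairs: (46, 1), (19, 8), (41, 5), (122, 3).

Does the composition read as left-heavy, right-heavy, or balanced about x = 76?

Σw = 1 + 8 + 5 + 3 = 17.
x: (1·46 + 8·19 + 5·41 + 3·122) / 17 = 769 / 17 ≈ 45.24
45.2 lies left of the midline 76, so the layout is left-heavy.

left-heavy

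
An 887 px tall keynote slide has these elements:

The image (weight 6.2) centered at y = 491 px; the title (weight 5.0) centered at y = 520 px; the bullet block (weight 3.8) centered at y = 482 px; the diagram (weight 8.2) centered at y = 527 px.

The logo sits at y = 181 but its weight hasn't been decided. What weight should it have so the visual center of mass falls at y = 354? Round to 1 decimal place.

w ≈ 20.7

Existing Σw = 23.2 (6.2 + 5.0 + 3.8 + 8.2); existing moment 6.2·491 + 5.0·520 + 3.8·482 + 8.2·527 = 11797.2.
For the centroid to hit 354: (11797.2 + w·181) / (23.2 + w) = 354.
So w = (354·23.2 − 11797.2)/(181 − 354) = -3584.4/-173 ≈ 20.72.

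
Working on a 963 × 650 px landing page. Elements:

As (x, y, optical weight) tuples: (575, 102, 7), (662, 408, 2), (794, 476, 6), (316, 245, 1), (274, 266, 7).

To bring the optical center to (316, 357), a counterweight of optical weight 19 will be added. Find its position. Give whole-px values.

With the counterweight, Σw becomes 7 + 2 + 6 + 1 + 7 + 19 = 42.
x: need Σw·x = 42·316 = 13272. Existing = 7·575 + 2·662 + 6·794 + 1·316 + 7·274 = 12347. Remainder 925 / 19 ≈ 48.68.
y: need Σw·y = 42·357 = 14994. Existing = 7·102 + 2·408 + 6·476 + 1·245 + 7·266 = 6493. Remainder 8501 / 19 ≈ 447.42.

(49, 447)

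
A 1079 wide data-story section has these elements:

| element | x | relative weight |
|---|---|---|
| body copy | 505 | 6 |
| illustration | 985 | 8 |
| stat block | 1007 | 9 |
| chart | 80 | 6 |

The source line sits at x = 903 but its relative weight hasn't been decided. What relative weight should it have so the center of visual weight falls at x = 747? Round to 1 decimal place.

w ≈ 7.8

Known weights sum to 6 + 8 + 9 + 6 = 29; their moment is 6·505 + 8·985 + 9·1007 + 6·80 = 20453.
Set Σw·x/Σw = 747: (20453 + 903w) = 747·(29 + w).
Solving: w = (747·29 − 20453) / (903 − 747) = 1210 / 156 ≈ 7.76.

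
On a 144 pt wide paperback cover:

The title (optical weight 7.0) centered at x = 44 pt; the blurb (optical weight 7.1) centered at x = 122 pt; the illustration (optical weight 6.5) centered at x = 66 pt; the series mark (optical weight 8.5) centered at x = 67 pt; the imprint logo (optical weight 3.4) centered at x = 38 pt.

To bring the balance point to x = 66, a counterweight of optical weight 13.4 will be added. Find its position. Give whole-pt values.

x ≈ 54

New total weight: (7.0 + 7.1 + 6.5 + 8.5 + 3.4) + 13.4 = 45.9.
Along x: (2301.9 + 13.4·x) / 45.9 = 66 (existing moment 7.0·44 + 7.1·122 + 6.5·66 + 8.5·67 + 3.4·38 = 2301.9) ⇒ x = (3029.4 − 2301.9) / 13.4 ≈ 54.29.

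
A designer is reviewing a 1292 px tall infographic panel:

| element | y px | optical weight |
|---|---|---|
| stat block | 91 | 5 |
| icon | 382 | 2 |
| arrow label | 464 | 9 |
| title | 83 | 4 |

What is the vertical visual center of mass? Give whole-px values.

y ≈ 286

Weights sum to 5 + 2 + 9 + 4 = 20.
y-moment: 5·91 + 2·382 + 9·464 + 4·83 = 5727; centroid 5727/20 ≈ 286.35.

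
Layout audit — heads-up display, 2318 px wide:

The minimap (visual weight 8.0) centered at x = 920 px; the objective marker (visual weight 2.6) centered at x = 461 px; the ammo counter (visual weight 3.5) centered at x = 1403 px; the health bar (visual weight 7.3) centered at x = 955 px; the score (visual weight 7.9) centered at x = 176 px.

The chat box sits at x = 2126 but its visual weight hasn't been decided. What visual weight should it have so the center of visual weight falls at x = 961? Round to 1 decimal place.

w ≈ 5.4

Fixed elements: Σw = 8.0 + 2.6 + 3.5 + 7.3 + 7.9 = 29.3, Σw·x = 8.0·920 + 2.6·461 + 3.5·1403 + 7.3·955 + 7.9·176 = 21831.0.
Balance at x = 961 requires (21831.0 + w·2126) / (29.3 + w) = 961.
Rearranging, w·(2126 − 961) = 961·29.3 − 21831.0 = 6326.3, so w ≈ 6326.3/1165 = 5.43.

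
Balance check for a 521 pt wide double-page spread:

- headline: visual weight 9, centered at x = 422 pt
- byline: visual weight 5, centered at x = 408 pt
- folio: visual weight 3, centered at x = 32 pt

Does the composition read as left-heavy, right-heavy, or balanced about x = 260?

Σw = 9 + 5 + 3 = 17.
x-moment: 9·422 + 5·408 + 3·32 = 5934; centroid 5934/17 ≈ 349.06.
349.1 lies right of the midline 260, so the layout is right-heavy.

right-heavy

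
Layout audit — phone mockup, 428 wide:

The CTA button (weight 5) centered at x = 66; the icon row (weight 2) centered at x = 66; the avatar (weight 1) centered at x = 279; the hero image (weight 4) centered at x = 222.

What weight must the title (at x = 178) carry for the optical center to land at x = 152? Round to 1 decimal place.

Known weights sum to 5 + 2 + 1 + 4 = 12; their moment is 5·66 + 2·66 + 1·279 + 4·222 = 1629.
Set Σw·x/Σw = 152: (1629 + 178w) = 152·(12 + w).
So w = (152·12 − 1629)/(178 − 152) = 195/26 ≈ 7.50.

w ≈ 7.5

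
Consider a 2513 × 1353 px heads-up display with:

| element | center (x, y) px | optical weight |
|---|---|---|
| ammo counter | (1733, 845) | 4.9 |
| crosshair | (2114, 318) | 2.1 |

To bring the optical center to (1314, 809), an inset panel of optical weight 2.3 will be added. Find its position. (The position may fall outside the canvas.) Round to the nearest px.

(-309, 1181)

New total weight: (4.9 + 2.1) + 2.3 = 9.3.
x: target moment 9.3×1314 = 12220.2; current 4.9·1733 + 2.1·2114 = 12931.1; the inset panel supplies -710.9, so x = -710.9/2.3 ≈ -309.09.
y: target moment 9.3×809 = 7523.7; current 4.9·845 + 2.1·318 = 4808.3; the inset panel supplies 2715.4, so y = 2715.4/2.3 ≈ 1180.61.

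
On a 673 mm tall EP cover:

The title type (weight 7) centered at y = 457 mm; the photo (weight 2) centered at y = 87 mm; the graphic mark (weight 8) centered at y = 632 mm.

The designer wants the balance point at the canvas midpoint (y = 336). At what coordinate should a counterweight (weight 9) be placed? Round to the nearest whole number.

y ≈ 34

With the counterweight, Σw becomes 7 + 2 + 8 + 9 = 26.
y: need Σw·y = 26·336 = 8736. Existing = 7·457 + 2·87 + 8·632 = 8429. Remainder 307 / 9 ≈ 34.11.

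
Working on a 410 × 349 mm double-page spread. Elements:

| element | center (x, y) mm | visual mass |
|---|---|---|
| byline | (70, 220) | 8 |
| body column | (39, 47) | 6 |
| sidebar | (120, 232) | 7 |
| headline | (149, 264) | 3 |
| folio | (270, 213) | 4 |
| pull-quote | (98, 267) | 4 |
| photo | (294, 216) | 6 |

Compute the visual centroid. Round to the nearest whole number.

(140, 202)

Σw = 8 + 6 + 7 + 3 + 4 + 4 + 6 = 38.
Σw·x = 5317; x̄ = 5317/38 ≈ 139.92.
Σw·y = 7674; ȳ = 7674/38 ≈ 201.95.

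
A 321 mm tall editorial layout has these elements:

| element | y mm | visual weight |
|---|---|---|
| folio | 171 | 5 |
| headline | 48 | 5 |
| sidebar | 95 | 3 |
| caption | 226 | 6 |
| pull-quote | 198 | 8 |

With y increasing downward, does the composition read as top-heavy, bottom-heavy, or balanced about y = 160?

balanced

Total weight = 5 + 5 + 3 + 6 + 8 = 27.
y: (5·171 + 5·48 + 3·95 + 6·226 + 8·198) / 27 = 4320 / 27 ≈ 160.00
160.00 = 160 exactly: balanced.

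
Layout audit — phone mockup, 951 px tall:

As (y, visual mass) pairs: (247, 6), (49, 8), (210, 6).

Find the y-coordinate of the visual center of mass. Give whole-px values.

y ≈ 157

Total weight = 6 + 8 + 6 = 20.
y: (6·247 + 8·49 + 6·210) / 20 = 3134 / 20 ≈ 156.70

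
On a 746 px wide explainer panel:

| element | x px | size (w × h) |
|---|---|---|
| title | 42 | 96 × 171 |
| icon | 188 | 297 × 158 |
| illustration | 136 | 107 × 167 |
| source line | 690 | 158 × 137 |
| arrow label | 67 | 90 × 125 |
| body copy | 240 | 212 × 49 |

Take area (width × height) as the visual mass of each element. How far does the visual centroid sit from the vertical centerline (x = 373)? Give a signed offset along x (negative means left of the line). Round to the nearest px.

≈ -131 px

Areas → weights: title 96·171 = 16416, icon 297·158 = 46926, illustration 107·167 = 17869, source line 158·137 = 21646, arrow label 90·125 = 11250, body copy 212·49 = 10388; Σw = 124495.
x-moment: 16416·42 + 46926·188 + 17869·136 + 21646·690 + 11250·67 + 10388·240 = 30124354; centroid 30124354/124495 ≈ 241.97.
Difference: 241.97 − 373 ≈ -131.03.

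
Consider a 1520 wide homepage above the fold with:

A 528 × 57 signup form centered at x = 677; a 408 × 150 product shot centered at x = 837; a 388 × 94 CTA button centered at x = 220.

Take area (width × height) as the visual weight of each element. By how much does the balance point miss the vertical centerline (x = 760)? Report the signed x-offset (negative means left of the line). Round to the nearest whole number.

≈ -137

Areas → weights: signup form 528·57 = 30096, product shot 408·150 = 61200, CTA button 388·94 = 36472; Σw = 127768.
x-moment: 30096·677 + 61200·837 + 36472·220 = 79623232; centroid 79623232/127768 ≈ 623.19.
Against x = 760, that's 623.19 − 760 = -136.81.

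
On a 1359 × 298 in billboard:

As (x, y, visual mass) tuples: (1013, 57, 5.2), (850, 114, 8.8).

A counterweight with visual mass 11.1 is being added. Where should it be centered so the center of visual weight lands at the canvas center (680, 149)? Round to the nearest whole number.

(389, 220)

After adding the counterweight, total weight = 5.2 + 8.8 + 11.1 = 25.1.
Along x: (12747.6 + 11.1·x) / 25.1 = 680 (existing moment 5.2·1013 + 8.8·850 = 12747.6) ⇒ x = (17068.0 − 12747.6) / 11.1 ≈ 389.23.
Along y: (1299.6 + 11.1·y) / 25.1 = 149 (existing moment 5.2·57 + 8.8·114 = 1299.6) ⇒ y = (3739.9 − 1299.6) / 11.1 ≈ 219.85.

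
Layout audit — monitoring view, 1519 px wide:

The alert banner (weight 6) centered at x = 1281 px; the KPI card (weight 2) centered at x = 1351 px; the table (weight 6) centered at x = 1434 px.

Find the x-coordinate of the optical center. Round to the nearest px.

x ≈ 1357

Σw = 6 + 2 + 6 = 14.
x: (6·1281 + 2·1351 + 6·1434) / 14 = 18992 / 14 ≈ 1356.57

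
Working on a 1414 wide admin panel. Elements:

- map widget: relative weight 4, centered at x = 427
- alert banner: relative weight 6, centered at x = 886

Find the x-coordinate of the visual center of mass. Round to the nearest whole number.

x ≈ 702

Total weight = 4 + 6 = 10.
x: (4·427 + 6·886) / 10 = 7024 / 10 ≈ 702.40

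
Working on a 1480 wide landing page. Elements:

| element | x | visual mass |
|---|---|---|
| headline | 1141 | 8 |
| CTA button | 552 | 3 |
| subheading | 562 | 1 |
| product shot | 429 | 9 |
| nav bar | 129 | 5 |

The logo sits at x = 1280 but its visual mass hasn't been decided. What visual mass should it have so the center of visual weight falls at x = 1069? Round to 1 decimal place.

Known weights sum to 8 + 3 + 1 + 9 + 5 = 26; their moment is 8·1141 + 3·552 + 1·562 + 9·429 + 5·129 = 15852.
Balance at x = 1069 requires (15852 + w·1280) / (26 + w) = 1069.
Solving: w = (1069·26 − 15852) / (1280 − 1069) = 11942 / 211 ≈ 56.60.

w ≈ 56.6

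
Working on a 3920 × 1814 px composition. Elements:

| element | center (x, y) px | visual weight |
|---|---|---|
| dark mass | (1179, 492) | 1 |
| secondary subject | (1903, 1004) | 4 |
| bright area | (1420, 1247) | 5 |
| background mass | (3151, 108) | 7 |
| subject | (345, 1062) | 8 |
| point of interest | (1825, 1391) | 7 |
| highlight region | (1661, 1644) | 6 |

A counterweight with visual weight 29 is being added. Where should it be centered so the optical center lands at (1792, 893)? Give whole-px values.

New total weight: (1 + 4 + 5 + 7 + 8 + 7 + 6) + 29 = 67.
x: need Σw·x = 67·1792 = 120064. Existing = 1·1179 + 4·1903 + 5·1420 + 7·3151 + 8·345 + 7·1825 + 6·1661 = 63449. Remainder 56615 / 29 ≈ 1952.24.
y: need Σw·y = 67·893 = 59831. Existing = 1·492 + 4·1004 + 5·1247 + 7·108 + 8·1062 + 7·1391 + 6·1644 = 39596. Remainder 20235 / 29 ≈ 697.76.

(1952, 698)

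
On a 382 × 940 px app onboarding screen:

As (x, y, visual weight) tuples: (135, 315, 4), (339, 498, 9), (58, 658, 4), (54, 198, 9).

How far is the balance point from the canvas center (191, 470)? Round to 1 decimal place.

≈ 83.3 px

Σw = 4 + 9 + 4 + 9 = 26.
x: (4·135 + 9·339 + 4·58 + 9·54) / 26 = 4309 / 26 ≈ 165.73
y: (4·315 + 9·498 + 4·658 + 9·198) / 26 = 10156 / 26 ≈ 390.62
Offset from (191, 470): Δx ≈ -25.27, Δy ≈ -79.38; distance = √(Δx² + Δy²) ≈ 83.31.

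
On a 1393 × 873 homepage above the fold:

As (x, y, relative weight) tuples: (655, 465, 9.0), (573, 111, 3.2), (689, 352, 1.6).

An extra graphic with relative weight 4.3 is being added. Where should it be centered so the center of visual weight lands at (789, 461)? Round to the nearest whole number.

(1267, 754)

After adding the extra graphic, total weight = 9.0 + 3.2 + 1.6 + 4.3 = 18.1.
Along x: (8831.0 + 4.3·x) / 18.1 = 789 (existing moment 9.0·655 + 3.2·573 + 1.6·689 = 8831.0) ⇒ x = (14280.9 − 8831.0) / 4.3 ≈ 1267.42.
Along y: (5103.4 + 4.3·y) / 18.1 = 461 (existing moment 9.0·465 + 3.2·111 + 1.6·352 = 5103.4) ⇒ y = (8344.1 − 5103.4) / 4.3 ≈ 753.65.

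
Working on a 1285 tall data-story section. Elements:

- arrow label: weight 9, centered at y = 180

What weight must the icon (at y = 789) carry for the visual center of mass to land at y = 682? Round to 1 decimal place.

w ≈ 42.2

The single fixed element contributes weight 9, moment 9·180 = 1620.
Balance at y = 682 requires (1620 + w·789) / (9 + w) = 682.
Solving: w = (682·9 − 1620) / (789 − 682) = 4518 / 107 ≈ 42.22.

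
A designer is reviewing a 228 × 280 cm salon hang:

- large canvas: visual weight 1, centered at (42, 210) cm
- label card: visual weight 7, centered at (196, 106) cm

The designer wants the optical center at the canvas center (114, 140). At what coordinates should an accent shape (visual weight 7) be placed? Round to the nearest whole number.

(42, 164)

New total weight: (1 + 7) + 7 = 15.
Along x: (1414 + 7·x) / 15 = 114 (existing moment 1·42 + 7·196 = 1414) ⇒ x = (1710 − 1414) / 7 ≈ 42.29.
Along y: (952 + 7·y) / 15 = 140 (existing moment 1·210 + 7·106 = 952) ⇒ y = (2100 − 952) / 7 ≈ 164.00.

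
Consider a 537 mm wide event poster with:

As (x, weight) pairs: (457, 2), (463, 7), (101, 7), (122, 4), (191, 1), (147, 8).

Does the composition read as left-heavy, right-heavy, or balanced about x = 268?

Weights sum to 2 + 7 + 7 + 4 + 1 + 8 = 29.
Σw·x = 6717; x̄ = 6717/29 ≈ 231.62.
231.6 lies left of the midline 268, so the layout is left-heavy.

left-heavy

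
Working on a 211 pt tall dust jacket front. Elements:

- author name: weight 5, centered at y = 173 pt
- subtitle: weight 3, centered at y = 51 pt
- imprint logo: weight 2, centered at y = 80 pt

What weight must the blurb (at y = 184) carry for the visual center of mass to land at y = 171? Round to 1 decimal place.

w ≈ 40.9

Fixed elements: Σw = 5 + 3 + 2 = 10, Σw·y = 5·173 + 3·51 + 2·80 = 1178.
For the centroid to hit 171: (1178 + w·184) / (10 + w) = 171.
So w = (171·10 − 1178)/(184 − 171) = 532/13 ≈ 40.92.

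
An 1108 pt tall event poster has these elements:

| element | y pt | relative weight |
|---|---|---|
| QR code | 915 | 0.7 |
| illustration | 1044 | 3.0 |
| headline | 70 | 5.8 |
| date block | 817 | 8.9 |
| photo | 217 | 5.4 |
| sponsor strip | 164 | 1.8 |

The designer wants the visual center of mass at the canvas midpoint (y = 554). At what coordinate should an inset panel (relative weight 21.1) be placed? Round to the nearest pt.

y ≈ 614

New total weight: (0.7 + 3.0 + 5.8 + 8.9 + 5.4 + 1.8) + 21.1 = 46.7.
y: need Σw·y = 46.7·554 = 25871.8. Existing = 0.7·915 + 3.0·1044 + 5.8·70 + 8.9·817 + 5.4·217 + 1.8·164 = 12916.8. Remainder 12955.0 / 21.1 ≈ 613.98.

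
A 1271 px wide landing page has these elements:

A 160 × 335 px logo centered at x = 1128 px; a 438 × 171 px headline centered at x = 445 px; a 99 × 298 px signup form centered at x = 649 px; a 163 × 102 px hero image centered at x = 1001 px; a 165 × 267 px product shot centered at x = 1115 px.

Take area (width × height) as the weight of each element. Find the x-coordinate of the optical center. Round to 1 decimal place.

Areas → weights: logo 160·335 = 53600, headline 438·171 = 74898, signup form 99·298 = 29502, hero image 163·102 = 16626, product shot 165·267 = 44055; Σw = 218681.
x: (53600·1128 + 74898·445 + 29502·649 + 16626·1001 + 44055·1115) / 218681 = 178701159 / 218681 ≈ 817.18

x ≈ 817.2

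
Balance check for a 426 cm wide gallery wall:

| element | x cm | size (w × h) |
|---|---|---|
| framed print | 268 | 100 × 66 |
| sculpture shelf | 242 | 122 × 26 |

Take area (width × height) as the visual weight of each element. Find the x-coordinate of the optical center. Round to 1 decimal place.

x ≈ 259.6

Taking area as weight: framed print 100·66 = 6600, sculpture shelf 122·26 = 3172. Sum 9772.
Σw·x = 6600·268 + 3172·242 = 2536424, so x̄ = 2536424/9772 ≈ 259.56.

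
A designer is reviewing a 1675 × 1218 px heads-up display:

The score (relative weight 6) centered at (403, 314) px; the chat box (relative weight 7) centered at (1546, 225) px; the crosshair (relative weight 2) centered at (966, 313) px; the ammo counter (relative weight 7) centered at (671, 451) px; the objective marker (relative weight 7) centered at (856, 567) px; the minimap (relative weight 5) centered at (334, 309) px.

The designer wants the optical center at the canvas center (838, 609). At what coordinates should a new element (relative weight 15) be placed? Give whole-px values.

(902, 1139)

New total weight: (6 + 7 + 2 + 7 + 7 + 5) + 15 = 49.
x: target moment 49×838 = 41062; current 6·403 + 7·1546 + 2·966 + 7·671 + 7·856 + 5·334 = 27531; the new element supplies 13531, so x = 13531/15 ≈ 902.07.
y: target moment 49×609 = 29841; current 6·314 + 7·225 + 2·313 + 7·451 + 7·567 + 5·309 = 12756; the new element supplies 17085, so y = 17085/15 ≈ 1139.00.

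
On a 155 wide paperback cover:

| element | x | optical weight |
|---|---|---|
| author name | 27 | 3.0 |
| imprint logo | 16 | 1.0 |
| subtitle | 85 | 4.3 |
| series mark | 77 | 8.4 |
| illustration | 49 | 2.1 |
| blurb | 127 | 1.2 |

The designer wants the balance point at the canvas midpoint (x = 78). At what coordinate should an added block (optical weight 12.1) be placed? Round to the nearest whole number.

x ≈ 94

After adding the added block, total weight = 3.0 + 1.0 + 4.3 + 8.4 + 2.1 + 1.2 + 12.1 = 32.1.
x: need Σw·x = 32.1·78 = 2503.8. Existing = 3.0·27 + 1.0·16 + 4.3·85 + 8.4·77 + 2.1·49 + 1.2·127 = 1364.6. Remainder 1139.2 / 12.1 ≈ 94.15.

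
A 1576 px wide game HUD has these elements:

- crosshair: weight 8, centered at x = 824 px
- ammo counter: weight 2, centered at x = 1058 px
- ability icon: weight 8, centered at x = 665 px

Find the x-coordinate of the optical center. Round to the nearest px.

x ≈ 779

Total weight = 8 + 2 + 8 = 18.
x-moment: 8·824 + 2·1058 + 8·665 = 14028; centroid 14028/18 ≈ 779.33.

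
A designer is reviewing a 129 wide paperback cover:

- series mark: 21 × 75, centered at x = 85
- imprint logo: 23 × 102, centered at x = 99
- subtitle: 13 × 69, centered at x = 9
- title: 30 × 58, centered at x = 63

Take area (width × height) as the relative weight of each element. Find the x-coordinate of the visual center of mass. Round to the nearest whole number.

Areas → weights: series mark 21·75 = 1575, imprint logo 23·102 = 2346, subtitle 13·69 = 897, title 30·58 = 1740; Σw = 6558.
x: (1575·85 + 2346·99 + 897·9 + 1740·63) / 6558 = 483822 / 6558 ≈ 73.78

x ≈ 74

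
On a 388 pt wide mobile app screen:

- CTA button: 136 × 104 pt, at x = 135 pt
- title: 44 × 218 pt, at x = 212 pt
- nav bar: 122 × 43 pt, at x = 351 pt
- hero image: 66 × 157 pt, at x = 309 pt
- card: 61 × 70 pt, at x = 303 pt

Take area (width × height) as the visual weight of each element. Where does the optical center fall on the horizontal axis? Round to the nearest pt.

x ≈ 236

Taking area as weight: CTA button 136·104 = 14144, title 44·218 = 9592, nav bar 122·43 = 5246, hero image 66·157 = 10362, card 61·70 = 4270. Sum 43614.
Σw·x = 14144·135 + 9592·212 + 5246·351 + 10362·309 + 4270·303 = 10279958, so x̄ = 10279958/43614 ≈ 235.70.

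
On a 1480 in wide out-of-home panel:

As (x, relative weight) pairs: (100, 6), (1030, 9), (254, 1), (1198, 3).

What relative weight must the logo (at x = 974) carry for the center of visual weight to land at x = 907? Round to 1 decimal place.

Fixed elements: Σw = 6 + 9 + 1 + 3 = 19, Σw·x = 6·100 + 9·1030 + 1·254 + 3·1198 = 13718.
For the centroid to hit 907: (13718 + w·974) / (19 + w) = 907.
Solving: w = (907·19 − 13718) / (974 − 907) = 3515 / 67 ≈ 52.46.

w ≈ 52.5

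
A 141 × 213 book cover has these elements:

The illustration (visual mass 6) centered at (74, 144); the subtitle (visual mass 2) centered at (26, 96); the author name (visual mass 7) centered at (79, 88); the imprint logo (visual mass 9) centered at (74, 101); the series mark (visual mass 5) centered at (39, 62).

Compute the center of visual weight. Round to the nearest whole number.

Total weight = 6 + 2 + 7 + 9 + 5 = 29.
Σw·x = 6·74 + 2·26 + 7·79 + 9·74 + 5·39 = 1910, so x̄ = 1910/29 ≈ 65.86.
Σw·y = 6·144 + 2·96 + 7·88 + 9·101 + 5·62 = 2891, so ȳ = 2891/29 ≈ 99.69.

(66, 100)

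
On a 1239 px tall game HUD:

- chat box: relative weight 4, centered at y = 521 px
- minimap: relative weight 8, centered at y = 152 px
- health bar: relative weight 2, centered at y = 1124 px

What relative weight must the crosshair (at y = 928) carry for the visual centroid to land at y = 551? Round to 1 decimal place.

w ≈ 5.7

Known weights sum to 4 + 8 + 2 = 14; their moment is 4·521 + 8·152 + 2·1124 = 5548.
For the centroid to hit 551: (5548 + w·928) / (14 + w) = 551.
Rearranging, w·(928 − 551) = 551·14 − 5548 = 2166, so w ≈ 2166/377 = 5.75.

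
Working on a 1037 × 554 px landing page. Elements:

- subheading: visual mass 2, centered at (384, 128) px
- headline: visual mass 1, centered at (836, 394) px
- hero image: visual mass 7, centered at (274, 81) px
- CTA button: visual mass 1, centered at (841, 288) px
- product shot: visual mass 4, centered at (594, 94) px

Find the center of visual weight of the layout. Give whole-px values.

(449, 125)

Σw = 2 + 1 + 7 + 1 + 4 = 15.
x: (2·384 + 1·836 + 7·274 + 1·841 + 4·594) / 15 = 6739 / 15 ≈ 449.27
y: (2·128 + 1·394 + 7·81 + 1·288 + 4·94) / 15 = 1881 / 15 ≈ 125.40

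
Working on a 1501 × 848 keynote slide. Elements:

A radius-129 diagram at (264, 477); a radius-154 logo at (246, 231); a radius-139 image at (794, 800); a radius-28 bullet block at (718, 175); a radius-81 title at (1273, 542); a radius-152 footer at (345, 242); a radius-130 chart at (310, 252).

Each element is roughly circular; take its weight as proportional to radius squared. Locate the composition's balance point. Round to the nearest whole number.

Weights ∝ r²: diagram 129² = 16641, logo 154² = 23716, image 139² = 19321, bullet block 28² = 784, title 81² = 6561, footer 152² = 23104, chart 130² = 16900; Σw = 107027.
x: moment 47693179 / weight 107027 ≈ 445.62
y: moment 42416183 / weight 107027 ≈ 396.31

(446, 396)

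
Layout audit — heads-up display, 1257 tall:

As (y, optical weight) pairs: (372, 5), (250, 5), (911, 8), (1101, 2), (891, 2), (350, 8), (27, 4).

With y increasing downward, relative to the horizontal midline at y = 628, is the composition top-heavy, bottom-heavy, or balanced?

Σw = 5 + 5 + 8 + 2 + 2 + 8 + 4 = 34.
Σw·y = 17290; ȳ = 17290/34 ≈ 508.53.
508.5 vs midline 628 → top-heavy.

top-heavy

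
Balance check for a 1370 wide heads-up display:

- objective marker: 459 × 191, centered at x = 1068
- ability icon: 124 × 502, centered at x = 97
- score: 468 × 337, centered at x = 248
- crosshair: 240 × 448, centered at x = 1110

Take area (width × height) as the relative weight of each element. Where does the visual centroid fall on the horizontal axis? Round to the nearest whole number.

x ≈ 622

Taking area as weight: objective marker 459·191 = 87669, ability icon 124·502 = 62248, score 468·337 = 157716, crosshair 240·448 = 107520. Sum 415153.
Σw·x = 87669·1068 + 62248·97 + 157716·248 + 107520·1110 = 258129316, so x̄ = 258129316/415153 ≈ 621.77.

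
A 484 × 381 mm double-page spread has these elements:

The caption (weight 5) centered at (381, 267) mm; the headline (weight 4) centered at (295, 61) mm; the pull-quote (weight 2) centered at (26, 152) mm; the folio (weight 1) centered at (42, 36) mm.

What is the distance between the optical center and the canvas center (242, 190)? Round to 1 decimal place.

Σw = 5 + 4 + 2 + 1 = 12.
x: (5·381 + 4·295 + 2·26 + 1·42) / 12 = 3179 / 12 ≈ 264.92
y: (5·267 + 4·61 + 2·152 + 1·36) / 12 = 1919 / 12 ≈ 159.92
From (242, 190): dx = 22.92, dy = -30.08, so the distance is √(dx²+dy²) ≈ 37.82.

≈ 37.8 mm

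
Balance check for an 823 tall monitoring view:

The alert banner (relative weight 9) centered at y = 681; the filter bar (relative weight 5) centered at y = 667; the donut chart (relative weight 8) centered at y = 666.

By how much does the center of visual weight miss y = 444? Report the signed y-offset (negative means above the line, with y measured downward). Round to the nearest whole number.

Σw = 9 + 5 + 8 = 22.
y: (9·681 + 5·667 + 8·666) / 22 = 14792 / 22 ≈ 672.36
Against y = 444, that's 672.36 − 444 = 228.36.

≈ 228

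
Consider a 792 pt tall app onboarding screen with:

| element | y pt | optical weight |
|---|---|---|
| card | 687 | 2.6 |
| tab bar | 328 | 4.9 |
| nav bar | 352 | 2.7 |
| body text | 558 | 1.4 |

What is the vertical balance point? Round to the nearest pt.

y ≈ 442

Σw = 2.6 + 4.9 + 2.7 + 1.4 = 11.6.
Σw·y = 2.6·687 + 4.9·328 + 2.7·352 + 1.4·558 = 5125.0, so ȳ = 5125.0/11.6 ≈ 441.81.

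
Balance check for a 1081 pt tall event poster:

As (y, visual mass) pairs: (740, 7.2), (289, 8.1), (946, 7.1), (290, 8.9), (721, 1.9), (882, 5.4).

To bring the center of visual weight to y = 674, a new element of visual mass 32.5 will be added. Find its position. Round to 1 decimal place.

New total weight: (7.2 + 8.1 + 7.1 + 8.9 + 1.9 + 5.4) + 32.5 = 71.1.
y: target moment 71.1×674 = 47921.4; current 7.2·740 + 8.1·289 + 7.1·946 + 8.9·290 + 1.9·721 + 5.4·882 = 23099.2; the new element supplies 24822.2, so y = 24822.2/32.5 ≈ 763.76.

y ≈ 763.8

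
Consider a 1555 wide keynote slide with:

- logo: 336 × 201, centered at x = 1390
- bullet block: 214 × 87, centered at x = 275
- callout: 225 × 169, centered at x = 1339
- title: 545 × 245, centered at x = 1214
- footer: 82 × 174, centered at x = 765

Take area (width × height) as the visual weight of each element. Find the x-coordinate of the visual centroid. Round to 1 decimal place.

Areas: logo 336·201 = 67536, bullet block 214·87 = 18618, callout 225·169 = 38025, title 545·245 = 133525, footer 82·174 = 14268. Total weight = 271972.
x-moment: 67536·1390 + 18618·275 + 38025·1339 + 133525·1214 + 14268·765 = 322924835; centroid 322924835/271972 ≈ 1187.35.

x ≈ 1187.3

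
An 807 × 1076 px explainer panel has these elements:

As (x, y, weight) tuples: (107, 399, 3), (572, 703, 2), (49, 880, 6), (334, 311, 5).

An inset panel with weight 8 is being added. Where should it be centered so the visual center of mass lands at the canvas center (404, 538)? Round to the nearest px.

With the inset panel, Σw becomes 3 + 2 + 6 + 5 + 8 = 24.
x: need Σw·x = 24·404 = 9696. Existing = 3·107 + 2·572 + 6·49 + 5·334 = 3429. Remainder 6267 / 8 ≈ 783.38.
y: need Σw·y = 24·538 = 12912. Existing = 3·399 + 2·703 + 6·880 + 5·311 = 9438. Remainder 3474 / 8 ≈ 434.25.

(783, 434)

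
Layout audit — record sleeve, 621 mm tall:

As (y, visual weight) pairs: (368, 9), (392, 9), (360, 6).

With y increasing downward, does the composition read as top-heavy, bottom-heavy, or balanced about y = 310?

Σw = 9 + 9 + 6 = 24.
y: (9·368 + 9·392 + 6·360) / 24 = 9000 / 24 ≈ 375.00
Since 375.0 is below (larger y than) 310, the composition reads bottom-heavy.

bottom-heavy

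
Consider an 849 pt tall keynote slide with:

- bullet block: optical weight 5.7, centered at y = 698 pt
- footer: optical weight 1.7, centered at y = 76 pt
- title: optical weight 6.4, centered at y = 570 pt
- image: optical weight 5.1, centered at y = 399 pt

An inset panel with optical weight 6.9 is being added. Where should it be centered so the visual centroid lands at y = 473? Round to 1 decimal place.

With the inset panel, Σw becomes 5.7 + 1.7 + 6.4 + 5.1 + 6.9 = 25.8.
y: need Σw·y = 25.8·473 = 12203.4. Existing = 5.7·698 + 1.7·76 + 6.4·570 + 5.1·399 = 9790.7. Remainder 2412.7 / 6.9 ≈ 349.67.

y ≈ 349.7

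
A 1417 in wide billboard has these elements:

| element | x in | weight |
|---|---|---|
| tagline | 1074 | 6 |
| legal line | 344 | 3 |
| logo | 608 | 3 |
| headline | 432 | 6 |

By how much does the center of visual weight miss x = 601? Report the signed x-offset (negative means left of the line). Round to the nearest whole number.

Σw = 6 + 3 + 3 + 6 = 18.
x-moment: 6·1074 + 3·344 + 3·608 + 6·432 = 11892; centroid 11892/18 ≈ 660.67.
Difference: 660.67 − 601 ≈ 59.67.

≈ 60 in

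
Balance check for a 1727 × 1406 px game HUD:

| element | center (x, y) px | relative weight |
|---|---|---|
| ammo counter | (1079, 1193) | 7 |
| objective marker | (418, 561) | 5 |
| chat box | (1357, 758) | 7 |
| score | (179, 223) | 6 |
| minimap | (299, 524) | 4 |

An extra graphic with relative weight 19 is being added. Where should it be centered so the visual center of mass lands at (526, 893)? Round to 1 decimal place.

New total weight: (7 + 5 + 7 + 6 + 4) + 19 = 48.
x: need Σw·x = 48·526 = 25248. Existing = 7·1079 + 5·418 + 7·1357 + 6·179 + 4·299 = 21412. Remainder 3836 / 19 ≈ 201.89.
y: need Σw·y = 48·893 = 42864. Existing = 7·1193 + 5·561 + 7·758 + 6·223 + 4·524 = 19896. Remainder 22968 / 19 ≈ 1208.84.

(201.9, 1208.8)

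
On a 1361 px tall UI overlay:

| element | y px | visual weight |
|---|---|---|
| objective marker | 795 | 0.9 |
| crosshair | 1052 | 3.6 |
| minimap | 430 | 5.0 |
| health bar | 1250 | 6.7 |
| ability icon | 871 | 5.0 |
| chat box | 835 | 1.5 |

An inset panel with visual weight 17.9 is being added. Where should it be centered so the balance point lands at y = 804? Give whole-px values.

New total weight: (0.9 + 3.6 + 5.0 + 6.7 + 5.0 + 1.5) + 17.9 = 40.6.
y: need Σw·y = 40.6·804 = 32642.4. Existing = 0.9·795 + 3.6·1052 + 5.0·430 + 6.7·1250 + 5.0·871 + 1.5·835 = 20635.2. Remainder 12007.2 / 17.9 ≈ 670.79.

y ≈ 671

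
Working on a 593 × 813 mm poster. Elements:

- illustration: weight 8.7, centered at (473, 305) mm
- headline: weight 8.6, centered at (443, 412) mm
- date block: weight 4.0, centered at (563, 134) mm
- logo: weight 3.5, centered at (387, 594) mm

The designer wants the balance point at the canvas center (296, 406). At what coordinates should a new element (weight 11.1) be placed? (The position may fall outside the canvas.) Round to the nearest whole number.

New total weight: (8.7 + 8.6 + 4.0 + 3.5) + 11.1 = 35.9.
x: target moment 35.9×296 = 10626.4; current 8.7·473 + 8.6·443 + 4.0·563 + 3.5·387 = 11531.4; the new element supplies -905.0, so x = -905.0/11.1 ≈ -81.53.
y: target moment 35.9×406 = 14575.4; current 8.7·305 + 8.6·412 + 4.0·134 + 3.5·594 = 8811.7; the new element supplies 5763.7, so y = 5763.7/11.1 ≈ 519.25.

(-82, 519)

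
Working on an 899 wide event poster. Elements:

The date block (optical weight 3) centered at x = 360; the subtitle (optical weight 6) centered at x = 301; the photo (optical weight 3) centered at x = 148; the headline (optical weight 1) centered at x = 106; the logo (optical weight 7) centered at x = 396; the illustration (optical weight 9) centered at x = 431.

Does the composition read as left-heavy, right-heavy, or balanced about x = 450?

Total weight = 3 + 6 + 3 + 1 + 7 + 9 = 29.
x: (3·360 + 6·301 + 3·148 + 1·106 + 7·396 + 9·431) / 29 = 10087 / 29 ≈ 347.83
347.8 vs midline 450 → left-heavy.

left-heavy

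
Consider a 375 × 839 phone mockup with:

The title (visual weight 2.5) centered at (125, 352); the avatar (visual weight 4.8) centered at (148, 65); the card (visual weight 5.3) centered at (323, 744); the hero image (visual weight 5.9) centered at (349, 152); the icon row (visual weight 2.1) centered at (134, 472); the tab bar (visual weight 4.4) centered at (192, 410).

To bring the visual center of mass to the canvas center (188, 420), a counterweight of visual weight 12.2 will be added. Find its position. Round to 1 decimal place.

After adding the counterweight, total weight = 2.5 + 4.8 + 5.3 + 5.9 + 2.1 + 4.4 + 12.2 = 37.2.
x: need Σw·x = 37.2·188 = 6993.6. Existing = 2.5·125 + 4.8·148 + 5.3·323 + 5.9·349 + 2.1·134 + 4.4·192 = 5920.1. Remainder 1073.5 / 12.2 ≈ 87.99.
y: need Σw·y = 37.2·420 = 15624.0. Existing = 2.5·352 + 4.8·65 + 5.3·744 + 5.9·152 + 2.1·472 + 4.4·410 = 8827.2. Remainder 6796.8 / 12.2 ≈ 557.11.

(88.0, 557.1)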